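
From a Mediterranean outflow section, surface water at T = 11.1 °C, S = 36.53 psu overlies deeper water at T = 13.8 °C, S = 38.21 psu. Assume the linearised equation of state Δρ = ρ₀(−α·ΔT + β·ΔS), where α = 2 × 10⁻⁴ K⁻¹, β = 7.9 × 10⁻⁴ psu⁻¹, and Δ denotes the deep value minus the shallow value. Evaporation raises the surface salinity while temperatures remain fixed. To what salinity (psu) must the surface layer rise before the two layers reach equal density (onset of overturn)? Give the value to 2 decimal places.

Neutral buoyancy requires −α(T_deep − T_surf) + β(S_deep − S_surf′) = 0.
S_surf′ = S_deep − (α/β)·ΔT = 38.21 − (2 × 10⁻⁴/7.9 × 10⁻⁴)·(+2.7) = 37.5265 psu.
Increase required: 37.5265 − 36.53 = 0.9965 psu.

37.53 psu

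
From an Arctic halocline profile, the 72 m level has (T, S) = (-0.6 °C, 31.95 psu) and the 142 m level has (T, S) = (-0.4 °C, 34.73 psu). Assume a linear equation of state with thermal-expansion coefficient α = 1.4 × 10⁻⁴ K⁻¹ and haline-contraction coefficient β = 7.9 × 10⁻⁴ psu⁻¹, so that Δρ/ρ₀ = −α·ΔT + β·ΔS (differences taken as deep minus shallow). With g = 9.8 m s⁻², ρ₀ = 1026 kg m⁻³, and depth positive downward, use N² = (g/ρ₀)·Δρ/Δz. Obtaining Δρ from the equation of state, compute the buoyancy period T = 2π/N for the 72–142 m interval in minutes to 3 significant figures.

6.01 min

ΔT = +0.2 K, ΔS = +2.78 psu (deep − shallow).
Δρ/ρ₀ = −αΔT + βΔS = -2.80 × 10⁻⁵ + 2.1962 × 10⁻³ = 2.1682 × 10⁻³, so Δρ ≈ 2.225 kg m⁻³.
N² = (g/ρ₀)·Δρ/Δz = g·(Δρ/ρ₀)/Δz = 9.8 × 2.1682 × 10⁻³ / 70 = 3.0355 × 10⁻⁴ s⁻².
N = √(3.0355 × 10⁻⁴) = 0.017423 rad s⁻¹ → T = 2π/N = 360.63 s = 6.0105 min ≈ 6.01 min.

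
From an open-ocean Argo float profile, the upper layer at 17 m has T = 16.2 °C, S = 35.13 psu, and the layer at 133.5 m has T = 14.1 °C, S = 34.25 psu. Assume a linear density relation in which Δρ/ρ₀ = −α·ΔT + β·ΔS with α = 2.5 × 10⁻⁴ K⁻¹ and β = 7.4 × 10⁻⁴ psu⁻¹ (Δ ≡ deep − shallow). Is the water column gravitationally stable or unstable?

ΔT = 14.1 − 16.2 = -2.1 K and ΔS = 34.25 − 35.13 = -0.88 psu (deep − shallow).
−αΔT = 5.25 × 10⁻⁴; βΔS = -6.512 × 10⁻⁴; sum Δρ/ρ₀ = -1.262 × 10⁻⁴.
Δρ/ρ₀ < 0, so Δρ < 0: deeper water is lighter → statically unstable; the column would overturn.

unstable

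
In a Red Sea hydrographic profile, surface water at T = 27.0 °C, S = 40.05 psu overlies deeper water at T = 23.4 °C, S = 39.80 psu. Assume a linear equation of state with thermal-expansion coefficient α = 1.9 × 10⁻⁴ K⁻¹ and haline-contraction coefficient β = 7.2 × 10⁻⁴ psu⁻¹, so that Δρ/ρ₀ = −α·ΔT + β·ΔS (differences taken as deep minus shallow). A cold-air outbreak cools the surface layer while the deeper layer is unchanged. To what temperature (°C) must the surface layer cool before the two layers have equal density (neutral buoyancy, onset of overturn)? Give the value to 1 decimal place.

Neutral buoyancy requires Δρ = 0, i.e. −α(T_deep − T_surf′) + β(S_deep − S_surf) = 0.
T_surf′ = T_deep − (β/α)·ΔS = 23.4 − (7.2 × 10⁻⁴/1.9 × 10⁻⁴)·(-0.25) = 24.347 °C.
Cooling required: 27.0 − (24.347) = 2.653 °C.

24.3 °C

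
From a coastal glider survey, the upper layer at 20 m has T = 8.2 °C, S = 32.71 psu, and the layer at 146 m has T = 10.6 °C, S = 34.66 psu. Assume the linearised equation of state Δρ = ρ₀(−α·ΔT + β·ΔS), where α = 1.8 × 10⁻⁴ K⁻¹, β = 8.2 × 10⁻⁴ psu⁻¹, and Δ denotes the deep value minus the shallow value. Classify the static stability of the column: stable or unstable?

stable

ΔT = 10.6 − 8.2 = +2.4 K and ΔS = 34.66 − 32.71 = +1.95 psu (deep − shallow).
−αΔT = -4.32 × 10⁻⁴; βΔS = 1.599 × 10⁻³; sum Δρ/ρ₀ = 1.167 × 10⁻³.
Δρ/ρ₀ > 0, so Δρ > 0: deeper water is denser → statically stable.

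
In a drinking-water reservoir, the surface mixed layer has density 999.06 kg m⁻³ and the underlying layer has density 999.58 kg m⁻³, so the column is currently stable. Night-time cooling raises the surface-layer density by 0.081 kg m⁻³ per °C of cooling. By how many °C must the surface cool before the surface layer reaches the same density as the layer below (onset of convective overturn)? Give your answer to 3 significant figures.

Density deficit of the surface layer: 999.58 − 999.06 = 0.52 kg m⁻³.
Required change = 0.52 / 0.081 = 6.42 °C.

6.42 °C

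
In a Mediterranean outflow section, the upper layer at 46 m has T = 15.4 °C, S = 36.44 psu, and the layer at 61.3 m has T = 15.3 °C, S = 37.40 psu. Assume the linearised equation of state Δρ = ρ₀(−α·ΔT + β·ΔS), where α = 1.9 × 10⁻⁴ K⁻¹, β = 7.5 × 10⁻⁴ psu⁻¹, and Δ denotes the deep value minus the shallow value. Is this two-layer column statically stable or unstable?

ΔT = 15.3 − 15.4 = -0.1 K and ΔS = 37.40 − 36.44 = +0.96 psu (deep − shallow).
−αΔT = 1.90 × 10⁻⁵; βΔS = 7.20 × 10⁻⁴; sum Δρ/ρ₀ = 7.39 × 10⁻⁴.
Δρ/ρ₀ > 0, so Δρ > 0: deeper water is denser → statically stable.

stable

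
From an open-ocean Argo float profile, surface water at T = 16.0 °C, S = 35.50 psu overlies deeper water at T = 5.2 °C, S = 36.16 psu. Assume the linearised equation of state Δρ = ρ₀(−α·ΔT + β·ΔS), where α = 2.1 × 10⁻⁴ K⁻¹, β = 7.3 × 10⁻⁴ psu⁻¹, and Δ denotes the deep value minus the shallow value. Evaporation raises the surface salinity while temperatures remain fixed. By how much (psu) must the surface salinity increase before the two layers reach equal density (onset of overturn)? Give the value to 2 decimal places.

Neutral buoyancy requires −α(T_deep − T_surf) + β(S_deep − S_surf′) = 0.
S_surf′ = S_deep − (α/β)·ΔT = 36.16 − (2.1 × 10⁻⁴/7.3 × 10⁻⁴)·(-10.8) = 39.2668 psu.
Increase required: 39.2668 − 35.50 = 3.7668 psu.

3.77 psu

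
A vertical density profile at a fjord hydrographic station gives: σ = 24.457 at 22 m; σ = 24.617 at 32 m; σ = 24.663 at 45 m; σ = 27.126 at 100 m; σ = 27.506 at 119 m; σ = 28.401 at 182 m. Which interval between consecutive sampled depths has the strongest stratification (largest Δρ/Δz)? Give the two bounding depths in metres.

Compute the density gradient over each adjacent pair:
  22–32 m: Δρ/Δz = 0.160/10 = 0.016 kg m⁻⁴
  32–45 m: Δρ/Δz = 0.046/13 = 3.5 × 10⁻³ kg m⁻⁴
  45–100 m: Δρ/Δz = 2.463/55 = 0.045 kg m⁻⁴
  100–119 m: Δρ/Δz = 0.380/19 = 0.020 kg m⁻⁴
  119–182 m: Δρ/Δz = 0.895/63 = 0.014 kg m⁻⁴
The largest gradient is in the 45–100 m interval — the pycnocline.

45–100 m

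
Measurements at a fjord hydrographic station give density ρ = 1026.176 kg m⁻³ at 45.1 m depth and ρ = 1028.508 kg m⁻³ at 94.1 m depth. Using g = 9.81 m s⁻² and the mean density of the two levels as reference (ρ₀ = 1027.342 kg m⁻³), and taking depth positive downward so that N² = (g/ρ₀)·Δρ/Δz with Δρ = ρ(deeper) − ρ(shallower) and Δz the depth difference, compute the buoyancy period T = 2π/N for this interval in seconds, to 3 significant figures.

Δρ = 1028.508 − 1026.176 = 2.332 kg m⁻³ over Δz = 94.1 − 45.1 = 49 m.
N² = (9.81/1027.342) × (2.332/49) = 4.5445 × 10⁻⁴ s⁻².
N = √(4.5445 × 10⁻⁴) = 0.021318 rad s⁻¹, so T = 2π/N = 294.74 s ≈ 295 s.

295 s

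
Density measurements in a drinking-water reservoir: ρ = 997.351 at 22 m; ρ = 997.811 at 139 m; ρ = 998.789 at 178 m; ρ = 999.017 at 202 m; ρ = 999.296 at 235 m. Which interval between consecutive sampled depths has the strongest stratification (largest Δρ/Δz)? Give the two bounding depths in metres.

Compute the density gradient over each adjacent pair:
  22–139 m: Δρ/Δz = 0.460/117 = 3.9 × 10⁻³ kg m⁻⁴
  139–178 m: Δρ/Δz = 0.978/39 = 0.025 kg m⁻⁴
  178–202 m: Δρ/Δz = 0.228/24 = 9.5 × 10⁻³ kg m⁻⁴
  202–235 m: Δρ/Δz = 0.279/33 = 8.5 × 10⁻³ kg m⁻⁴
The largest gradient is in the 139–178 m interval — the pycnocline.

139–178 m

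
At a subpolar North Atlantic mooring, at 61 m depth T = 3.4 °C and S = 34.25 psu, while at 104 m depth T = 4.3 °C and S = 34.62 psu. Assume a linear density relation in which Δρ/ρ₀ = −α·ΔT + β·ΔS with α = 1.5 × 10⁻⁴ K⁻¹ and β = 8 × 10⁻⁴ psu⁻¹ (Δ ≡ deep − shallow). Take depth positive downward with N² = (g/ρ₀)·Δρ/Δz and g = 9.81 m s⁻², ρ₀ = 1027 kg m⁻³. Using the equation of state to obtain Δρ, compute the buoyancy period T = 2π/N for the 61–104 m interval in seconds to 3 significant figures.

1.04 × 10³ s

ΔT = +0.9 K, ΔS = +0.37 psu (deep − shallow).
Δρ/ρ₀ = −αΔT + βΔS = -1.35 × 10⁻⁴ + 2.96 × 10⁻⁴ = 1.61 × 10⁻⁴, so Δρ ≈ 0.1653 kg m⁻³.
N² = (g/ρ₀)·Δρ/Δz = g·(Δρ/ρ₀)/Δz = 9.81 × 1.61 × 10⁻⁴ / 43 = 3.6730 × 10⁻⁵ s⁻².
N = √(3.6730 × 10⁻⁵) = 6.0605 × 10⁻³ rad s⁻¹ → T = 2π/N = 1.0367 × 10³ s ≈ 1.04 × 10³ s.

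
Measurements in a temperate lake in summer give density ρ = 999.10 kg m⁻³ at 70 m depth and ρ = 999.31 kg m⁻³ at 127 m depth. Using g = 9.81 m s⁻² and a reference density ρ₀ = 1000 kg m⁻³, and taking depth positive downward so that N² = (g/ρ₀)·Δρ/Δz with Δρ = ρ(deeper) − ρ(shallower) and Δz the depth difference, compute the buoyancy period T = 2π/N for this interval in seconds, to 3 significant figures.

Δρ = 999.31 − 999.10 = 0.21 kg m⁻³ over Δz = 127 − 70 = 57 m.
N² = (9.81/1000) × (0.21/57) = 3.6142 × 10⁻⁵ s⁻².
N = √(3.6142 × 10⁻⁵) = 6.0118 × 10⁻³ rad s⁻¹, so T = 2π/N = 1.0451 × 10³ s ≈ 1.05 × 10³ s.

1.05 × 10³ s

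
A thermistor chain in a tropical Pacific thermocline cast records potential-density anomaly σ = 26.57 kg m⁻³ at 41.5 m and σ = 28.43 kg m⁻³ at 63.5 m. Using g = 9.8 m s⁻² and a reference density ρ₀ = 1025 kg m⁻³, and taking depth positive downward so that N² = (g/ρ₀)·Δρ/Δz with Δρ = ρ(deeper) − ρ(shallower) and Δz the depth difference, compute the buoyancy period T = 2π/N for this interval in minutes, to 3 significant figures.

Δρ = 1028.43 − 1026.57 = 1.86 kg m⁻³ over Δz = 63.5 − 41.5 = 22 m.
N² = (9.8/1025) × (1.86/22) = 8.0834 × 10⁻⁴ s⁻².
N = √(8.0834 × 10⁻⁴) = 0.028431 rad s⁻¹, so T = 2π/N = 221.00 s = 3.6833 min ≈ 3.68 min.
Since Δρ > 0 the layer is stably stratified.

3.68 min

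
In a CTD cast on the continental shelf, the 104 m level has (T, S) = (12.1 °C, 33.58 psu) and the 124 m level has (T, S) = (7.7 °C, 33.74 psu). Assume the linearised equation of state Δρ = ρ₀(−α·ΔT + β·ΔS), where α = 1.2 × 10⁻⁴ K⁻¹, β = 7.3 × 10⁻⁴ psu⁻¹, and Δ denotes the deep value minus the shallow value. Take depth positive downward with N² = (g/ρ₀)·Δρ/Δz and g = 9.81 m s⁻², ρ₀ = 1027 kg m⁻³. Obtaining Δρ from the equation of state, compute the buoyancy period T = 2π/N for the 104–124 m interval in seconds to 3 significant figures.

353 s

ΔT = -4.4 K, ΔS = +0.16 psu (deep − shallow).
Δρ/ρ₀ = −αΔT + βΔS = 5.28 × 10⁻⁴ + 1.168 × 10⁻⁴ = 6.448 × 10⁻⁴, so Δρ ≈ 0.6622 kg m⁻³.
N² = (g/ρ₀)·Δρ/Δz = g·(Δρ/ρ₀)/Δz = 9.81 × 6.448 × 10⁻⁴ / 20 = 3.1627 × 10⁻⁴ s⁻².
N = √(3.1627 × 10⁻⁴) = 0.017784 rad s⁻¹ → T = 2π/N = 353.31 s ≈ 353 s.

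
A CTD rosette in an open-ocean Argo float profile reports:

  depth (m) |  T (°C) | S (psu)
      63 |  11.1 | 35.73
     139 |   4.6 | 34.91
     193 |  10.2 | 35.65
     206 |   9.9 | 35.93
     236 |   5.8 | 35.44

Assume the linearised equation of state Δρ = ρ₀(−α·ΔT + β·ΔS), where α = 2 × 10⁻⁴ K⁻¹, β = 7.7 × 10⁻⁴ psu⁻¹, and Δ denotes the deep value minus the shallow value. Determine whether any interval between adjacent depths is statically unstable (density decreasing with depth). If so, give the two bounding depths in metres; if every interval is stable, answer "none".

Evaluate Δρ/ρ₀ = −αΔT + βΔS across each adjacent pair:
  63–139 m: −αΔT+βΔS = −(2 × 10⁻⁴)(-6.5)+(7.7 × 10⁻⁴)(-0.82) = 6.7 × 10⁻⁴ → stable
  139–193 m: −αΔT+βΔS = −(2 × 10⁻⁴)(+5.6)+(7.7 × 10⁻⁴)(+0.74) = -5.5 × 10⁻⁴ → UNSTABLE
  193–206 m: −αΔT+βΔS = −(2 × 10⁻⁴)(-0.3)+(7.7 × 10⁻⁴)(+0.28) = 2.8 × 10⁻⁴ → stable
  206–236 m: −αΔT+βΔS = −(2 × 10⁻⁴)(-4.1)+(7.7 × 10⁻⁴)(-0.49) = 4.4 × 10⁻⁴ → stable
The 139–193 m interval has Δρ < 0: lighter water underlies denser water.

139–193 m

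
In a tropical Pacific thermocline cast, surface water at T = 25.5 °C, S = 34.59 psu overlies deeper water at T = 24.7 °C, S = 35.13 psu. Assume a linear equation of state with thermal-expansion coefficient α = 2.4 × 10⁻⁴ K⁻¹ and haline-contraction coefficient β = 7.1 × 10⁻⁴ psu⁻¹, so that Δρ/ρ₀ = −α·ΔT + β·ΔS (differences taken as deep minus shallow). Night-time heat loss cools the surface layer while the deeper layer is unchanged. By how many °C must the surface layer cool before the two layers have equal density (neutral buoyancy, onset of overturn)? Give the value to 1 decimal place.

Neutral buoyancy requires Δρ = 0, i.e. −α(T_deep − T_surf′) + β(S_deep − S_surf) = 0.
T_surf′ = T_deep − (β/α)·ΔS = 24.7 − (7.1 × 10⁻⁴/2.4 × 10⁻⁴)·(+0.54) = 23.102 °C.
Cooling required: 25.5 − (23.102) = 2.398 °C.

2.4 °C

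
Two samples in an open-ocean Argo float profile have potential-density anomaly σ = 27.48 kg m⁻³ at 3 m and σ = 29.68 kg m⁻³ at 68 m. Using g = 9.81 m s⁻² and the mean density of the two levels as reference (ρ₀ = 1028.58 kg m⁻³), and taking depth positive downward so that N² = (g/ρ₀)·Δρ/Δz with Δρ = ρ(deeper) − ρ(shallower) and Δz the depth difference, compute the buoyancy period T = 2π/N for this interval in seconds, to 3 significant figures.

Δρ = 1029.68 − 1027.48 = 2.20 kg m⁻³ over Δz = 68 − 3 = 65 m.
N² = (9.81/1028.58) × (2.20/65) = 3.2281 × 10⁻⁴ s⁻².
N = √(3.2281 × 10⁻⁴) = 0.017967 rad s⁻¹, so T = 2π/N = 349.71 s ≈ 350 s.

350 s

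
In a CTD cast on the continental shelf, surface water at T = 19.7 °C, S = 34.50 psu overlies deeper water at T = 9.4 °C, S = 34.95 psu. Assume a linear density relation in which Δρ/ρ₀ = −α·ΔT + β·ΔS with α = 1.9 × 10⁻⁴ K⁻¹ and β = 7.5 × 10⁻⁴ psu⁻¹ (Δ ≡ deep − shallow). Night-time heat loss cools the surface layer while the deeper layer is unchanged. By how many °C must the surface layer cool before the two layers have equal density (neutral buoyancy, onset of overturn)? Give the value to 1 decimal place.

12.1 °C

Neutral buoyancy requires Δρ = 0, i.e. −α(T_deep − T_surf′) + β(S_deep − S_surf) = 0.
T_surf′ = T_deep − (β/α)·ΔS = 9.4 − (7.5 × 10⁻⁴/1.9 × 10⁻⁴)·(+0.45) = 7.624 °C.
Cooling required: 19.7 − (7.624) = 12.076 °C.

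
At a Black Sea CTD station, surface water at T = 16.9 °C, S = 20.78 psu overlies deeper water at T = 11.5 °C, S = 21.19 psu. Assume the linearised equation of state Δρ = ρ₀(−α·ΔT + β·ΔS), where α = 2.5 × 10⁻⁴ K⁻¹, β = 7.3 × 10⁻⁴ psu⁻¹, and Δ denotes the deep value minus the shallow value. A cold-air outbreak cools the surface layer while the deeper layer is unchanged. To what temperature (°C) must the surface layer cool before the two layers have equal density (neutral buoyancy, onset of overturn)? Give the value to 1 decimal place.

10.3 °C

Neutral buoyancy requires Δρ = 0, i.e. −α(T_deep − T_surf′) + β(S_deep − S_surf) = 0.
T_surf′ = T_deep − (β/α)·ΔS = 11.5 − (7.3 × 10⁻⁴/2.5 × 10⁻⁴)·(+0.41) = 10.303 °C.
Cooling required: 16.9 − (10.303) = 6.597 °C.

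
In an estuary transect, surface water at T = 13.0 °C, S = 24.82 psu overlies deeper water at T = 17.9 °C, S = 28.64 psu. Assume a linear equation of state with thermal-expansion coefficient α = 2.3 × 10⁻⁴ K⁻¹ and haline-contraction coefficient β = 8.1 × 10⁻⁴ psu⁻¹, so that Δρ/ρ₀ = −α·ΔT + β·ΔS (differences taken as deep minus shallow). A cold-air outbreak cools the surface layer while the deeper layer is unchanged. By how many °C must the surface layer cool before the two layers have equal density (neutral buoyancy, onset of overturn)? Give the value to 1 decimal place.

Neutral buoyancy requires Δρ = 0, i.e. −α(T_deep − T_surf′) + β(S_deep − S_surf) = 0.
T_surf′ = T_deep − (β/α)·ΔS = 17.9 − (8.1 × 10⁻⁴/2.3 × 10⁻⁴)·(+3.82) = 4.447 °C.
Cooling required: 13.0 − (4.447) = 8.553 °C.

8.6 °C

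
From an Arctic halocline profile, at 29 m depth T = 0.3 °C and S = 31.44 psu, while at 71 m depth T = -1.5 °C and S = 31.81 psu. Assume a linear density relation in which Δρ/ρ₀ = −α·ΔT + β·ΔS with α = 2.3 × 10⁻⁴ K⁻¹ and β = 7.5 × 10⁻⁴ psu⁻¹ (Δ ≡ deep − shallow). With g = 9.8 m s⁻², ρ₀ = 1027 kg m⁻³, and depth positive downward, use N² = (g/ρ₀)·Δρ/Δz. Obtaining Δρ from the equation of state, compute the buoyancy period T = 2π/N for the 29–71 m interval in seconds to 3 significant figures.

495 s

ΔT = -1.8 K, ΔS = +0.37 psu (deep − shallow).
Δρ/ρ₀ = −αΔT + βΔS = 4.14 × 10⁻⁴ + 2.775 × 10⁻⁴ = 6.915 × 10⁻⁴, so Δρ ≈ 0.7102 kg m⁻³.
N² = (g/ρ₀)·Δρ/Δz = g·(Δρ/ρ₀)/Δz = 9.8 × 6.915 × 10⁻⁴ / 42 = 1.6135 × 10⁻⁴ s⁻².
N = √(1.6135 × 10⁻⁴) = 0.012702 rad s⁻¹ → T = 2π/N = 494.66 s ≈ 495 s.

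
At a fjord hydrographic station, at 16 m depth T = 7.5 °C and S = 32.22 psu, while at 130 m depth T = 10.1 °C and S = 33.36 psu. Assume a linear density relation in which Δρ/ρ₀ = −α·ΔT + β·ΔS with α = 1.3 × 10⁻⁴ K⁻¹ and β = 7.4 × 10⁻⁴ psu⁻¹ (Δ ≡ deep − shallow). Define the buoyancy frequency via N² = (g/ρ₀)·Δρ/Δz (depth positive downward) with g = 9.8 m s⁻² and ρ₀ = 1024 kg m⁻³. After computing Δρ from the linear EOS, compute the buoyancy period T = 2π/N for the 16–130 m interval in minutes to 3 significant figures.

ΔT = +2.6 K, ΔS = +1.14 psu (deep − shallow).
Δρ/ρ₀ = −αΔT + βΔS = -3.38 × 10⁻⁴ + 8.436 × 10⁻⁴ = 5.056 × 10⁻⁴, so Δρ ≈ 0.5177 kg m⁻³.
N² = (g/ρ₀)·Δρ/Δz = g·(Δρ/ρ₀)/Δz = 9.8 × 5.056 × 10⁻⁴ / 114 = 4.3464 × 10⁻⁵ s⁻².
N = √(4.3464 × 10⁻⁵) = 6.5927 × 10⁻³ rad s⁻¹ → T = 2π/N = 953.05 s = 15.884 min ≈ 15.9 min.

15.9 min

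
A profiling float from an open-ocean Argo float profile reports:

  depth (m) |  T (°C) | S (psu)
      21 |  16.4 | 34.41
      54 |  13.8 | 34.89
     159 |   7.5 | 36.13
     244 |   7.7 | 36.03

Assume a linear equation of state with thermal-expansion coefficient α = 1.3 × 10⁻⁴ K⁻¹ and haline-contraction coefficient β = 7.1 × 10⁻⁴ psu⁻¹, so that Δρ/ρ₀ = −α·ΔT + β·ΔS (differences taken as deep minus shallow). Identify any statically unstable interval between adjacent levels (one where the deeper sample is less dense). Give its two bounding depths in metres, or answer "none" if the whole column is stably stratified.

159–244 m

Evaluate Δρ/ρ₀ = −αΔT + βΔS across each adjacent pair:
  21–54 m: −αΔT+βΔS = −(1.3 × 10⁻⁴)(-2.6)+(7.1 × 10⁻⁴)(+0.48) = 6.8 × 10⁻⁴ → stable
  54–159 m: −αΔT+βΔS = −(1.3 × 10⁻⁴)(-6.3)+(7.1 × 10⁻⁴)(+1.24) = 1.7 × 10⁻³ → stable
  159–244 m: −αΔT+βΔS = −(1.3 × 10⁻⁴)(+0.2)+(7.1 × 10⁻⁴)(-0.10) = -9.7 × 10⁻⁵ → UNSTABLE
The 159–244 m interval has Δρ < 0: lighter water underlies denser water.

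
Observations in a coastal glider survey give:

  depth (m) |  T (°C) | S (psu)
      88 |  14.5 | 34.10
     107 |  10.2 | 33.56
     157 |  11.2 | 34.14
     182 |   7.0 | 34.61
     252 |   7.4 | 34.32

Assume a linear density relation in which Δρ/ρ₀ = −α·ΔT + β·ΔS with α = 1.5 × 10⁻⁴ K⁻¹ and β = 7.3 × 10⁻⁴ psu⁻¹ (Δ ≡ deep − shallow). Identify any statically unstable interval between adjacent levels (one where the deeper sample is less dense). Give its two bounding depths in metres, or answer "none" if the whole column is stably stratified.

Evaluate Δρ/ρ₀ = −αΔT + βΔS across each adjacent pair:
  88–107 m: −αΔT+βΔS = −(1.5 × 10⁻⁴)(-4.3)+(7.3 × 10⁻⁴)(-0.54) = 2.5 × 10⁻⁴ → stable
  107–157 m: −αΔT+βΔS = −(1.5 × 10⁻⁴)(+1.0)+(7.3 × 10⁻⁴)(+0.58) = 2.7 × 10⁻⁴ → stable
  157–182 m: −αΔT+βΔS = −(1.5 × 10⁻⁴)(-4.2)+(7.3 × 10⁻⁴)(+0.47) = 9.7 × 10⁻⁴ → stable
  182–252 m: −αΔT+βΔS = −(1.5 × 10⁻⁴)(+0.4)+(7.3 × 10⁻⁴)(-0.29) = -2.7 × 10⁻⁴ → UNSTABLE
The 182–252 m interval has Δρ < 0: lighter water underlies denser water.

182–252 m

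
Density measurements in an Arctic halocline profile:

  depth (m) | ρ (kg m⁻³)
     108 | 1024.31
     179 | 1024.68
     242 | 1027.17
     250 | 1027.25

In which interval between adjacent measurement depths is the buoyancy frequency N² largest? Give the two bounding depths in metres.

Compute the density gradient over each adjacent pair:
  108–179 m: Δρ/Δz = 0.37/71 = 5.2 × 10⁻³ kg m⁻⁴
  179–242 m: Δρ/Δz = 2.49/63 = 0.040 kg m⁻⁴
  242–250 m: Δρ/Δz = 0.08/8 = 0.010 kg m⁻⁴
The largest gradient is in the 179–242 m interval — the pycnocline.

179–242 m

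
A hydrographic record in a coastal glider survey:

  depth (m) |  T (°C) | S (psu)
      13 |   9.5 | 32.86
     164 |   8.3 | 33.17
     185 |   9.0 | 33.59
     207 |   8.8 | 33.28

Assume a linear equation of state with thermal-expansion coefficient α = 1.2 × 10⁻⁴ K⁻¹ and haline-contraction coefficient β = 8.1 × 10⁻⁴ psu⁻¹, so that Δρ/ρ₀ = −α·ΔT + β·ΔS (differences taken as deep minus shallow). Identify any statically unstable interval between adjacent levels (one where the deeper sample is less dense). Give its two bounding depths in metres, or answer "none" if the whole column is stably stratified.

185–207 m

Evaluate Δρ/ρ₀ = −αΔT + βΔS across each adjacent pair:
  13–164 m: −αΔT+βΔS = −(1.2 × 10⁻⁴)(-1.2)+(8.1 × 10⁻⁴)(+0.31) = 4.0 × 10⁻⁴ → stable
  164–185 m: −αΔT+βΔS = −(1.2 × 10⁻⁴)(+0.7)+(8.1 × 10⁻⁴)(+0.42) = 2.6 × 10⁻⁴ → stable
  185–207 m: −αΔT+βΔS = −(1.2 × 10⁻⁴)(-0.2)+(8.1 × 10⁻⁴)(-0.31) = -2.3 × 10⁻⁴ → UNSTABLE
The 185–207 m interval has Δρ < 0: lighter water underlies denser water.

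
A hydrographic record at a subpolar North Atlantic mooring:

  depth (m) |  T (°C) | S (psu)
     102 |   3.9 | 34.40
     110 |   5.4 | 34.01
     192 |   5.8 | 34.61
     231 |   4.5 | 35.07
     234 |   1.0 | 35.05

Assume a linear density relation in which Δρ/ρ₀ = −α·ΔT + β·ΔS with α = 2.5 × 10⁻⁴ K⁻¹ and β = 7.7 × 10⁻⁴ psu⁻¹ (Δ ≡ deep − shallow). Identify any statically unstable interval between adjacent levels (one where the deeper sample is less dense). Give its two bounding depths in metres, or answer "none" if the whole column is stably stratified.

102–110 m

Evaluate Δρ/ρ₀ = −αΔT + βΔS across each adjacent pair:
  102–110 m: −αΔT+βΔS = −(2.5 × 10⁻⁴)(+1.5)+(7.7 × 10⁻⁴)(-0.39) = -6.8 × 10⁻⁴ → UNSTABLE
  110–192 m: −αΔT+βΔS = −(2.5 × 10⁻⁴)(+0.4)+(7.7 × 10⁻⁴)(+0.60) = 3.6 × 10⁻⁴ → stable
  192–231 m: −αΔT+βΔS = −(2.5 × 10⁻⁴)(-1.3)+(7.7 × 10⁻⁴)(+0.46) = 6.8 × 10⁻⁴ → stable
  231–234 m: −αΔT+βΔS = −(2.5 × 10⁻⁴)(-3.5)+(7.7 × 10⁻⁴)(-0.02) = 8.6 × 10⁻⁴ → stable
The 102–110 m interval has Δρ < 0: lighter water underlies denser water.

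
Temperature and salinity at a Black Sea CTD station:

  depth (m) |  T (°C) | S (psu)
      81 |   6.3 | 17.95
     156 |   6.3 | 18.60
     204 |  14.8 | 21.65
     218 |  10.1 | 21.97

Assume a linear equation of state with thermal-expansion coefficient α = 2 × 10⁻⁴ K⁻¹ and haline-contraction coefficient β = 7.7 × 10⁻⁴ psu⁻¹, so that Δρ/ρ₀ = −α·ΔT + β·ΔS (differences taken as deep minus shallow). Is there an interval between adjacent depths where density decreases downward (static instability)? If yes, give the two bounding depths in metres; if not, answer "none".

Evaluate Δρ/ρ₀ = −αΔT + βΔS across each adjacent pair:
  81–156 m: −αΔT+βΔS = −(2 × 10⁻⁴)(+0.0)+(7.7 × 10⁻⁴)(+0.65) = 5.0 × 10⁻⁴ → stable
  156–204 m: −αΔT+βΔS = −(2 × 10⁻⁴)(+8.5)+(7.7 × 10⁻⁴)(+3.05) = 6.5 × 10⁻⁴ → stable
  204–218 m: −αΔT+βΔS = −(2 × 10⁻⁴)(-4.7)+(7.7 × 10⁻⁴)(+0.32) = 1.2 × 10⁻³ → stable
Every interval has Δρ > 0: the column is stably stratified throughout.

none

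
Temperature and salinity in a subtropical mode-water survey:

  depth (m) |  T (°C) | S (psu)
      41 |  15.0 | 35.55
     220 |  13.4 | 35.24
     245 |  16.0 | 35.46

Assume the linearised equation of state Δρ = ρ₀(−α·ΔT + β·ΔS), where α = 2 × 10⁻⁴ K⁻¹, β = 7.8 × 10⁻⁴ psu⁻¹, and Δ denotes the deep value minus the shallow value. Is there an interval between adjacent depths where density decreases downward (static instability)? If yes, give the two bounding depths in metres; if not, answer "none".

220–245 m

Evaluate Δρ/ρ₀ = −αΔT + βΔS across each adjacent pair:
  41–220 m: −αΔT+βΔS = −(2 × 10⁻⁴)(-1.6)+(7.8 × 10⁻⁴)(-0.31) = 7.8 × 10⁻⁵ → stable
  220–245 m: −αΔT+βΔS = −(2 × 10⁻⁴)(+2.6)+(7.8 × 10⁻⁴)(+0.22) = -3.5 × 10⁻⁴ → UNSTABLE
The 220–245 m interval has Δρ < 0: lighter water underlies denser water.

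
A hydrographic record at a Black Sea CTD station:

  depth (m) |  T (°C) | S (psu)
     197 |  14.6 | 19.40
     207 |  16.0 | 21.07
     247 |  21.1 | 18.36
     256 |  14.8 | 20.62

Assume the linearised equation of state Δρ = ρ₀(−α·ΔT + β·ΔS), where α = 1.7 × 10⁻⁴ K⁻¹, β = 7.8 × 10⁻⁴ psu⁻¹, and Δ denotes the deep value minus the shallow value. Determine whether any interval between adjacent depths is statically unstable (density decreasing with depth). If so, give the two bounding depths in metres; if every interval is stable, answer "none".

Evaluate Δρ/ρ₀ = −αΔT + βΔS across each adjacent pair:
  197–207 m: −αΔT+βΔS = −(1.7 × 10⁻⁴)(+1.4)+(7.8 × 10⁻⁴)(+1.67) = 1.1 × 10⁻³ → stable
  207–247 m: −αΔT+βΔS = −(1.7 × 10⁻⁴)(+5.1)+(7.8 × 10⁻⁴)(-2.71) = -3.0 × 10⁻³ → UNSTABLE
  247–256 m: −αΔT+βΔS = −(1.7 × 10⁻⁴)(-6.3)+(7.8 × 10⁻⁴)(+2.26) = 2.8 × 10⁻³ → stable
The 207–247 m interval has Δρ < 0: lighter water underlies denser water.

207–247 m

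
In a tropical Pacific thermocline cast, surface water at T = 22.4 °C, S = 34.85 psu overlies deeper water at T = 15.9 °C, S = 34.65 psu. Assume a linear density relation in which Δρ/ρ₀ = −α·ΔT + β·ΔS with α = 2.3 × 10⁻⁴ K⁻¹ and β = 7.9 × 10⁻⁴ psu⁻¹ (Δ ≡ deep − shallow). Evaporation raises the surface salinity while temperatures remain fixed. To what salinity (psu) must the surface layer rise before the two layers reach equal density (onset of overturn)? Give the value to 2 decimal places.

36.54 psu

Neutral buoyancy requires −α(T_deep − T_surf) + β(S_deep − S_surf′) = 0.
S_surf′ = S_deep − (α/β)·ΔT = 34.65 − (2.3 × 10⁻⁴/7.9 × 10⁻⁴)·(-6.5) = 36.5424 psu.
Increase required: 36.5424 − 34.85 = 1.6924 psu.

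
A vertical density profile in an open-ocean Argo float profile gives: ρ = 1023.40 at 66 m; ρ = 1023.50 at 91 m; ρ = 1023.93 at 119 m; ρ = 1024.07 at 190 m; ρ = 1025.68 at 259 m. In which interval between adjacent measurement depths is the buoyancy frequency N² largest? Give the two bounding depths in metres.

190–259 m

Compute the density gradient over each adjacent pair:
  66–91 m: Δρ/Δz = 0.10/25 = 4.0 × 10⁻³ kg m⁻⁴
  91–119 m: Δρ/Δz = 0.43/28 = 0.015 kg m⁻⁴
  119–190 m: Δρ/Δz = 0.14/71 = 2.0 × 10⁻³ kg m⁻⁴
  190–259 m: Δρ/Δz = 1.61/69 = 0.023 kg m⁻⁴
The largest gradient is in the 190–259 m interval — the pycnocline.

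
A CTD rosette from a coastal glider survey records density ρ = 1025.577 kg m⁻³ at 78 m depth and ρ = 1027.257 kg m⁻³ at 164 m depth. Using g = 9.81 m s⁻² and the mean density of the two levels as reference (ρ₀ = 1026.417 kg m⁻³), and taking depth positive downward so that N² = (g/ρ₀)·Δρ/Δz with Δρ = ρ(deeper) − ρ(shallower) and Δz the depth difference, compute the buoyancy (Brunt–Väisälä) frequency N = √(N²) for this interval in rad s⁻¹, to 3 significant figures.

0.0137 rad s⁻¹

Δρ = 1027.257 − 1025.577 = 1.680 kg m⁻³ over Δz = 164 − 78 = 86 m.
N² = (9.81/1026.417) × (1.680/86) = 1.8671 × 10⁻⁴ s⁻².
N = √(1.8671 × 10⁻⁴) = 0.013664 rad s⁻¹ ≈ 0.0137 rad s⁻¹.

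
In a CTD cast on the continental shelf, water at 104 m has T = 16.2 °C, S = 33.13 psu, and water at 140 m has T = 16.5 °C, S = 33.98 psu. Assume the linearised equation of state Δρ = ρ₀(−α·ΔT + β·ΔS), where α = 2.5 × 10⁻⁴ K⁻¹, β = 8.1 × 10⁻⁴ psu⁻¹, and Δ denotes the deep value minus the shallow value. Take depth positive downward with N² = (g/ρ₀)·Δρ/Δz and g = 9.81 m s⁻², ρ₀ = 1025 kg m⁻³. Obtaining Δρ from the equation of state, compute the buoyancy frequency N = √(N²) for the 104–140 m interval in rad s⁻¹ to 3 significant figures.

ΔT = +0.3 K, ΔS = +0.85 psu (deep − shallow).
Δρ/ρ₀ = −αΔT + βΔS = -7.50 × 10⁻⁵ + 6.885 × 10⁻⁴ = 6.135 × 10⁻⁴, so Δρ ≈ 0.6288 kg m⁻³.
N² = (g/ρ₀)·Δρ/Δz = g·(Δρ/ρ₀)/Δz = 9.81 × 6.135 × 10⁻⁴ / 36 = 1.6718 × 10⁻⁴ s⁻².
N = √(1.6718 × 10⁻⁴) = 0.012930 rad s⁻¹ ≈ 0.0129 rad s⁻¹.

0.0129 rad s⁻¹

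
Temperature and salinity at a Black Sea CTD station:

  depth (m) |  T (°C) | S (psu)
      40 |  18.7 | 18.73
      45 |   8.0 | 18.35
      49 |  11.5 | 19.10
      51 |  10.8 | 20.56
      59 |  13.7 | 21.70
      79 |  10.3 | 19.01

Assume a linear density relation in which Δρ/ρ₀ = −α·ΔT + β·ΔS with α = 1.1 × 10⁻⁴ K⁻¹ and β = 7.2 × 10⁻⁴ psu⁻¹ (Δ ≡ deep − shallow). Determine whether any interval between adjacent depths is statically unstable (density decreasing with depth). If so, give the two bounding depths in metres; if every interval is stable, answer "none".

Evaluate Δρ/ρ₀ = −αΔT + βΔS across each adjacent pair:
  40–45 m: −αΔT+βΔS = −(1.1 × 10⁻⁴)(-10.7)+(7.2 × 10⁻⁴)(-0.38) = 9.0 × 10⁻⁴ → stable
  45–49 m: −αΔT+βΔS = −(1.1 × 10⁻⁴)(+3.5)+(7.2 × 10⁻⁴)(+0.75) = 1.5 × 10⁻⁴ → stable
  49–51 m: −αΔT+βΔS = −(1.1 × 10⁻⁴)(-0.7)+(7.2 × 10⁻⁴)(+1.46) = 1.1 × 10⁻³ → stable
  51–59 m: −αΔT+βΔS = −(1.1 × 10⁻⁴)(+2.9)+(7.2 × 10⁻⁴)(+1.14) = 5.0 × 10⁻⁴ → stable
  59–79 m: −αΔT+βΔS = −(1.1 × 10⁻⁴)(-3.4)+(7.2 × 10⁻⁴)(-2.69) = -1.6 × 10⁻³ → UNSTABLE
The 59–79 m interval has Δρ < 0: lighter water underlies denser water.

59–79 m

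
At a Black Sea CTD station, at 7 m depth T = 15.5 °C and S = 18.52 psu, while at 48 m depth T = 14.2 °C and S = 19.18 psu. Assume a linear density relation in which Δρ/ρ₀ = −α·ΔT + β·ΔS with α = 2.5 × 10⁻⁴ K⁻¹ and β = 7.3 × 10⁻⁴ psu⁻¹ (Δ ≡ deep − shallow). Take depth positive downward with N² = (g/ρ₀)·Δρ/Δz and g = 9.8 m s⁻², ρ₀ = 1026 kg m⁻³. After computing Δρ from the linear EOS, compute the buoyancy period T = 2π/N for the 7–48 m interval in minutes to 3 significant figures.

ΔT = -1.3 K, ΔS = +0.66 psu (deep − shallow).
Δρ/ρ₀ = −αΔT + βΔS = 3.25 × 10⁻⁴ + 4.818 × 10⁻⁴ = 8.068 × 10⁻⁴, so Δρ ≈ 0.8278 kg m⁻³.
N² = (g/ρ₀)·Δρ/Δz = g·(Δρ/ρ₀)/Δz = 9.8 × 8.068 × 10⁻⁴ / 41 = 1.9284 × 10⁻⁴ s⁻².
N = √(1.9284 × 10⁻⁴) = 0.013887 rad s⁻¹ → T = 2π/N = 452.45 s = 7.5408 min ≈ 7.54 min.

7.54 min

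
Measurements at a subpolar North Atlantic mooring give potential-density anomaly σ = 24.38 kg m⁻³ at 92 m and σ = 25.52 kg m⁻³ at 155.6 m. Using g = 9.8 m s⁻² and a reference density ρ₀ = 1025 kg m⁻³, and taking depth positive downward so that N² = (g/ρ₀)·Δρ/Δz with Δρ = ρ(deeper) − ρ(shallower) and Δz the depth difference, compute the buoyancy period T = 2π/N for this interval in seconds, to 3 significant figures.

Δρ = 1025.52 − 1024.38 = 1.14 kg m⁻³ over Δz = 155.6 − 92 = 63.6 m.
N² = (9.8/1025) × (1.14/63.6) = 1.7138 × 10⁻⁴ s⁻².
N = √(1.7138 × 10⁻⁴) = 0.013091 rad s⁻¹, so T = 2π/N = 479.96 s ≈ 480 s.

480 s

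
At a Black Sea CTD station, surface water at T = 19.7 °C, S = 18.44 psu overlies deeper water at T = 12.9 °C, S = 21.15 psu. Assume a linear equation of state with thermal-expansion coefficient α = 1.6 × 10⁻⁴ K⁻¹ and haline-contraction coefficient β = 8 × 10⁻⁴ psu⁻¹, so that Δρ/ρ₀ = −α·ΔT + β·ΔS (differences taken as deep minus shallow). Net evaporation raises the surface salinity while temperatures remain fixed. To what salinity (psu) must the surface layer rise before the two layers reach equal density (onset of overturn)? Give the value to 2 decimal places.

Neutral buoyancy requires −α(T_deep − T_surf) + β(S_deep − S_surf′) = 0.
S_surf′ = S_deep − (α/β)·ΔT = 21.15 − (1.6 × 10⁻⁴/8 × 10⁻⁴)·(-6.8) = 22.5100 psu.
Increase required: 22.5100 − 18.44 = 4.0700 psu.

22.51 psu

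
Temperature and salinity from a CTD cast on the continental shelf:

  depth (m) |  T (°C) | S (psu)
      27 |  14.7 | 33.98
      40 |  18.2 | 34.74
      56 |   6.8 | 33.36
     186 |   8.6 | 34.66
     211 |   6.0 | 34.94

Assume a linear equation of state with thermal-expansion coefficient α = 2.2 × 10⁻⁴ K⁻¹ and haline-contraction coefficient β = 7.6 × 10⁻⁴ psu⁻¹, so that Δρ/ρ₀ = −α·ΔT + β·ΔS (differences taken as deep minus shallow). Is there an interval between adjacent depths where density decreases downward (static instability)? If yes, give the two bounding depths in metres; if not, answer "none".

27–40 m

Evaluate Δρ/ρ₀ = −αΔT + βΔS across each adjacent pair:
  27–40 m: −αΔT+βΔS = −(2.2 × 10⁻⁴)(+3.5)+(7.6 × 10⁻⁴)(+0.76) = -1.9 × 10⁻⁴ → UNSTABLE
  40–56 m: −αΔT+βΔS = −(2.2 × 10⁻⁴)(-11.4)+(7.6 × 10⁻⁴)(-1.38) = 1.5 × 10⁻³ → stable
  56–186 m: −αΔT+βΔS = −(2.2 × 10⁻⁴)(+1.8)+(7.6 × 10⁻⁴)(+1.30) = 5.9 × 10⁻⁴ → stable
  186–211 m: −αΔT+βΔS = −(2.2 × 10⁻⁴)(-2.6)+(7.6 × 10⁻⁴)(+0.28) = 7.8 × 10⁻⁴ → stable
The 27–40 m interval has Δρ < 0: lighter water underlies denser water.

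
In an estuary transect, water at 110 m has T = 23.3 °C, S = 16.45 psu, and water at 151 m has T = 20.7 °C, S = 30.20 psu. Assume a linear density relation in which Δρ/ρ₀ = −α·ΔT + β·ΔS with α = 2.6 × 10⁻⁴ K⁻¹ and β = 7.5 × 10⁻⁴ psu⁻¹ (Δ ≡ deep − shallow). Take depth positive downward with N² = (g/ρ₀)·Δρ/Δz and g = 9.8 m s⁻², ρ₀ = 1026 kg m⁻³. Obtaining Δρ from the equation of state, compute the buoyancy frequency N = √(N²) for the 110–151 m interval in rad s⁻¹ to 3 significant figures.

ΔT = -2.6 K, ΔS = +13.75 psu (deep − shallow).
Δρ/ρ₀ = −αΔT + βΔS = 6.76 × 10⁻⁴ + 0.0103125 = 0.0109885, so Δρ ≈ 11.27 kg m⁻³.
N² = (g/ρ₀)·Δρ/Δz = g·(Δρ/ρ₀)/Δz = 9.8 × 0.0109885 / 41 = 2.6265 × 10⁻³ s⁻².
N = √(2.6265 × 10⁻³) = 0.051249 rad s⁻¹ ≈ 0.0512 rad s⁻¹.

0.0512 rad s⁻¹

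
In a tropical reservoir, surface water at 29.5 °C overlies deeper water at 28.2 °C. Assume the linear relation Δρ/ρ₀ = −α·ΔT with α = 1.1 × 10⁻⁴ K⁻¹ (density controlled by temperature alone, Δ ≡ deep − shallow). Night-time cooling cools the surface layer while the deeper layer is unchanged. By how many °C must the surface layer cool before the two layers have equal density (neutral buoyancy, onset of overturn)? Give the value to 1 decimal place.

With temperature the only control, equal density requires T_surf′ = T_deep.
T_surf′ = 28.2 °C.
Cooling required: 29.5 − 28.2 = 1.3 °C.

1.3 °C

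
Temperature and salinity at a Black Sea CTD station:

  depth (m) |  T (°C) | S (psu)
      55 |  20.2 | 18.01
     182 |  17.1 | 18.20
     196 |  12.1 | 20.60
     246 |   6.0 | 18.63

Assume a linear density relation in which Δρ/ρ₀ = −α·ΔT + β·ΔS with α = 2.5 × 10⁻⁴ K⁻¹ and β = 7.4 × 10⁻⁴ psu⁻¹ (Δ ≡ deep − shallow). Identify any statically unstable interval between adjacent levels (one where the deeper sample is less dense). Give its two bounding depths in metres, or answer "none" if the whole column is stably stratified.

Evaluate Δρ/ρ₀ = −αΔT + βΔS across each adjacent pair:
  55–182 m: −αΔT+βΔS = −(2.5 × 10⁻⁴)(-3.1)+(7.4 × 10⁻⁴)(+0.19) = 9.2 × 10⁻⁴ → stable
  182–196 m: −αΔT+βΔS = −(2.5 × 10⁻⁴)(-5.0)+(7.4 × 10⁻⁴)(+2.40) = 3.0 × 10⁻³ → stable
  196–246 m: −αΔT+βΔS = −(2.5 × 10⁻⁴)(-6.1)+(7.4 × 10⁻⁴)(-1.97) = 6.7 × 10⁻⁵ → stable
Every interval has Δρ > 0: the column is stably stratified throughout.

none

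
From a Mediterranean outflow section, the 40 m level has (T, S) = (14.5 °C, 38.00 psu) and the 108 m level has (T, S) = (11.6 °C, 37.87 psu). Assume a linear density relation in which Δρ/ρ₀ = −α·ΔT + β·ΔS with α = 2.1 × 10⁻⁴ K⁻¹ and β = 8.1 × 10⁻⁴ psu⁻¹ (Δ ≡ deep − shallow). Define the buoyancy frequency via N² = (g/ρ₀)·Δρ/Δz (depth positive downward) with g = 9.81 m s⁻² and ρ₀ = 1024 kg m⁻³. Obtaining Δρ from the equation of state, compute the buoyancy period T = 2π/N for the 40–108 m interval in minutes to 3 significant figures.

ΔT = -2.9 K, ΔS = -0.13 psu (deep − shallow).
Δρ/ρ₀ = −αΔT + βΔS = 6.09 × 10⁻⁴ − 1.053 × 10⁻⁴ = 5.037 × 10⁻⁴, so Δρ ≈ 0.5158 kg m⁻³.
N² = (g/ρ₀)·Δρ/Δz = g·(Δρ/ρ₀)/Δz = 9.81 × 5.037 × 10⁻⁴ / 68 = 7.2666 × 10⁻⁵ s⁻².
N = √(7.2666 × 10⁻⁵) = 8.5244 × 10⁻³ rad s⁻¹ → T = 2π/N = 737.08 s = 12.285 min ≈ 12.3 min.

12.3 min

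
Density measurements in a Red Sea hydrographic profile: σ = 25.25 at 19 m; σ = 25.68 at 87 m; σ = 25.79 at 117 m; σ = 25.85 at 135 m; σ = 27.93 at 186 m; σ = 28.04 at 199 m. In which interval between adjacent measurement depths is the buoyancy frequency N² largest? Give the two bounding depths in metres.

135–186 m

Compute the density gradient over each adjacent pair:
  19–87 m: Δρ/Δz = 0.43/68 = 6.3 × 10⁻³ kg m⁻⁴
  87–117 m: Δρ/Δz = 0.11/30 = 3.7 × 10⁻³ kg m⁻⁴
  117–135 m: Δρ/Δz = 0.06/18 = 3.3 × 10⁻³ kg m⁻⁴
  135–186 m: Δρ/Δz = 2.08/51 = 0.041 kg m⁻⁴
  186–199 m: Δρ/Δz = 0.11/13 = 8.5 × 10⁻³ kg m⁻⁴
The largest gradient is in the 135–186 m interval — the pycnocline.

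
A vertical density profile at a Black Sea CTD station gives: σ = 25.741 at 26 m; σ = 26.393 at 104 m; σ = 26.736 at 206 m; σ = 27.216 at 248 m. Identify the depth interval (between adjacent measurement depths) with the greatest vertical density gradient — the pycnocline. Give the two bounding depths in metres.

Compute the density gradient over each adjacent pair:
  26–104 m: Δρ/Δz = 0.652/78 = 8.4 × 10⁻³ kg m⁻⁴
  104–206 m: Δρ/Δz = 0.343/102 = 3.4 × 10⁻³ kg m⁻⁴
  206–248 m: Δρ/Δz = 0.480/42 = 0.011 kg m⁻⁴
The largest gradient is in the 206–248 m interval — the pycnocline.

206–248 m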